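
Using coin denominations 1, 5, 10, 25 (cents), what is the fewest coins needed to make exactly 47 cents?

47 = 1×25 + 2×10 + 2×1
Total coins = 1 + 2 + 2 = 5

5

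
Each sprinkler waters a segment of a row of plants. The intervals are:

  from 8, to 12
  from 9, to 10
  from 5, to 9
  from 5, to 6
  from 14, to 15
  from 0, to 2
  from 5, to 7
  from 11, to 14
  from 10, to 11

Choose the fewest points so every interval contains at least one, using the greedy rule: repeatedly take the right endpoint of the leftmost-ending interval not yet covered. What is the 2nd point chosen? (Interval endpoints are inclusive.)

6

By right end: [0,2]  [5,6]  [5,7]  [5,9]  [9,10]  [10,11]  [8,12]  [11,14]  [14,15]
[0,2] uncovered → point at 2; [5,6] uncovered → point at 6; [9,10] uncovered → point at 10; [11,14] uncovered → point at 14.
Points: 2, 6, 10, 14 (4 total).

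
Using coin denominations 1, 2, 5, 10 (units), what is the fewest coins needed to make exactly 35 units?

Use the largest denomination that fits, subtract, and repeat.
35 = 3×10 + 1×5
Total coins = 3 + 1 = 4

4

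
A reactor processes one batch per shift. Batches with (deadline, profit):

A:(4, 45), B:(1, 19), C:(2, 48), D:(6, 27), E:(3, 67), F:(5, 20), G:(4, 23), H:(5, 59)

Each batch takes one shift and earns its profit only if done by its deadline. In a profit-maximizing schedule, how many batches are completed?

6

Take jobs in profit order; each goes to the latest open slot no later than its deadline.
Profit order: E=67 H=59 C=48 A=45 D=27 G=23 F=20 B=19
Assign: E→slot 3, H→slot 5, C→slot 2, A→slot 4, D→slot 6, G→slot 1, F skipped, B skipped.
Slots: [1:G] [2:C] [3:E] [4:A] [5:H] [6:D]
6 of 8 scheduled.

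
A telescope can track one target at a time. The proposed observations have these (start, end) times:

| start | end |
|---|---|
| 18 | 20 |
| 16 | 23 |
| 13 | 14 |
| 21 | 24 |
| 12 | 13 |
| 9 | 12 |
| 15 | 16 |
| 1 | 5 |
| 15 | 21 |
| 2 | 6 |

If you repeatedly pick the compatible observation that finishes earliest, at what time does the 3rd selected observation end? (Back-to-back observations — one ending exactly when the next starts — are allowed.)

By end time: (1,5), (2,6), (9,12), (12,13), (13,14), (15,16), (18,20), (15,21), (16,23), (21,24).
Pick (1,5); next start ≥ 5 → (9,12); next start ≥ 12 → (12,13); next start ≥ 13 → (13,14); next start ≥ 14 → (15,16); next start ≥ 16 → (18,20); next start ≥ 20 → (21,24).
Selected: (1,5) (9,12) (12,13) (13,14) (15,16) (18,20) (21,24)

13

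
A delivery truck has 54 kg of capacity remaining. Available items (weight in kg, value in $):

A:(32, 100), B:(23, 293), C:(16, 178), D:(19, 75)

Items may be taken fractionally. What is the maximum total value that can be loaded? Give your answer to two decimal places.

530.21

Sort by value per unit weight and fill in that order.
Order: B (293/23=12.74) > C (178/16=11.12) > D (75/19=3.95) > A (100/32=3.12)
Fill: take B (23 @ 293) → take C (16 @ 178) → take 15/19 of D → 59.21; 54/54 used.
Total value = 530.21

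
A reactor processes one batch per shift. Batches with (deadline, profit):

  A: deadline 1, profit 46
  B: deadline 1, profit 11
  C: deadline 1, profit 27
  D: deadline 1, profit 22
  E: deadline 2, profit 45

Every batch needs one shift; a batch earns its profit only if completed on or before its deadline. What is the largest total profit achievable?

Profit order: A=46 E=45 C=27 D=22 B=11
Assign: A→slot 1, E→slot 2, C skipped, D skipped, B skipped.
Slots: [1:A] [2:E]
Profit = 46 + 45 = 91

91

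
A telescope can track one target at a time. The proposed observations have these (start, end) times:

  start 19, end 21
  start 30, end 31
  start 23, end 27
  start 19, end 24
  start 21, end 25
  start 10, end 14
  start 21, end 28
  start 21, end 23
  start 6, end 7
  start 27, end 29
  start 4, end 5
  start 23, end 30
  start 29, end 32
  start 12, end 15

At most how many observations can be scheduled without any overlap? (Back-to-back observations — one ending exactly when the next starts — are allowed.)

Greedy by earliest finish: after sorting by end time, pick each interval compatible with the last pick.
By end time: (4,5), (6,7), (10,14), (12,15), (19,21), (21,23), (19,24), (21,25), (23,27), (21,28), (27,29), (23,30), (30,31), (29,32).
Pick (4,5); next start ≥ 5 → (6,7); next start ≥ 7 → (10,14); next start ≥ 14 → (19,21); next start ≥ 21 → (21,23); next start ≥ 23 → (23,27); next start ≥ 27 → (27,29); next start ≥ 29 → (30,31).
Selected 8 observations.

8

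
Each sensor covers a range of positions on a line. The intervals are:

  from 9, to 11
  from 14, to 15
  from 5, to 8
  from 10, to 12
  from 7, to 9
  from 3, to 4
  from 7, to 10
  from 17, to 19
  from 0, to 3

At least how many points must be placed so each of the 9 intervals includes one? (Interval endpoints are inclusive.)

Sorted: [0,3] [3,4] [5,8] [7,9] [7,10] [9,11] [10,12] [14,15] [17,19]
{[0,3],[3,4]} hit by 3; {[5,8],[7,9],[7,10]} hit by 8; {[9,11],[10,12]} hit by 11; {[14,15]} hit by 15; {[17,19]} hit by 19.
Points: 3, 8, 11, 15, 19 (5 total).

5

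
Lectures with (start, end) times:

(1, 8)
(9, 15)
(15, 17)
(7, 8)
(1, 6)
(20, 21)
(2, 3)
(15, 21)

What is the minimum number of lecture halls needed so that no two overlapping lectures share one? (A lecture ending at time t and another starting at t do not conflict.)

3

The answer is the maximum number of intervals overlapping at any instant.
starts: [1, 1, 2, 7, 9, 15, 15, 20]
ends:   [3, 6, 8, 8, 15, 17, 21, 21]
s1→1 s1→2 s2→3  — peak 3.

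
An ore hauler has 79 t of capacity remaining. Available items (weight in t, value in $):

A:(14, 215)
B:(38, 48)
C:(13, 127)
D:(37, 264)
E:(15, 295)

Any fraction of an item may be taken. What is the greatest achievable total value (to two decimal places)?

901.00

Greedy by value/weight ratio, highest first.
Order: E (295/15=19.67) > A (215/14=15.36) > C (127/13=9.77) > D (264/37=7.14) > B (48/38=1.26)
Fill: take E (15 @ 295) → take A (14 @ 215) → take C (13 @ 127) → take D (37 @ 264); 79/79 used.
Total value = 901.00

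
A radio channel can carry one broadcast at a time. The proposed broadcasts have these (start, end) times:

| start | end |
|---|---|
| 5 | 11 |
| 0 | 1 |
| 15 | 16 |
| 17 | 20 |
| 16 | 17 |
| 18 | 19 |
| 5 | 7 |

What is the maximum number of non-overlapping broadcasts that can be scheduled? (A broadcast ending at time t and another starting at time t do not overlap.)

5

Greedy by earliest finish: after sorting by end time, pick each interval compatible with the last pick.
By end time: (0,1), (5,7), (5,11), (15,16), (16,17), (18,19), (17,20).
Pick (0,1); next start ≥ 1 → (5,7); next start ≥ 7 → (15,16); next start ≥ 16 → (16,17); next start ≥ 17 → (18,19).
Selected 5 broadcasts.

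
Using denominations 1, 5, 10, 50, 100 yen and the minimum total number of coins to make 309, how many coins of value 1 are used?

309 = 3×100 + 1×5 + 4×1
Count of 1: 4

4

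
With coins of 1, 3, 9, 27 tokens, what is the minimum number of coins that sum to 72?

Greedy: take as many of the largest coin as possible, then repeat with the remainder.
72 − 2×27→18 − 2×9→0
Total coins = 2 + 2 = 4

4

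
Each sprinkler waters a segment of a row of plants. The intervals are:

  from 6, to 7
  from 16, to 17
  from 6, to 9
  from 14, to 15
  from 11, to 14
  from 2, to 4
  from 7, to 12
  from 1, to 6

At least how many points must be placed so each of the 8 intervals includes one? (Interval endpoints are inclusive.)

4

Sorted: [2,4] [1,6] [6,7] [6,9] [7,12] [11,14] [14,15] [16,17]
{[2,4],[1,6]} hit by 4; {[6,7],[6,9],[7,12]} hit by 7; {[11,14],[14,15]} hit by 14; {[16,17]} hit by 17.
Points: 4, 7, 14, 17 (4 total).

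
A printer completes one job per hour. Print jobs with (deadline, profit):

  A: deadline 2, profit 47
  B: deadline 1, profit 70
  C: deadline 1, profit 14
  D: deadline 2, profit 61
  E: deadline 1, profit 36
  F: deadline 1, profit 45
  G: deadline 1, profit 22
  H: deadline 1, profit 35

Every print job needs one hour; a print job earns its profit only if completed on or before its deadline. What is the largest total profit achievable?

131

Take jobs in profit order; each goes to the latest open slot no later than its deadline.
By profit: B(d1,70), D(d2,61), A(d2,47), F(d1,45), E(d1,36), H(d1,35), G(d1,22), C(d1,14)
B→slot 1; D→slot 2; A skipped; F skipped; E skipped; H skipped; G skipped; C skipped.
Profit = 70 + 61 = 131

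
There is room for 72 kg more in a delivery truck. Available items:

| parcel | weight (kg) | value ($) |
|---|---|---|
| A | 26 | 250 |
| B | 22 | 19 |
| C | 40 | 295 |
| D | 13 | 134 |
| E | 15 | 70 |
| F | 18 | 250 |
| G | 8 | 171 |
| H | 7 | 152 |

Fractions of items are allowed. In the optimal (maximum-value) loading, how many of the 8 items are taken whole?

5

Ratios (sorted): H 21.71, G 21.38, F 13.89, D 10.31, A 9.62, C 7.38, E 4.67, B 0.86
take H (7 @ 152); take G (8 @ 171); take F (18 @ 250); take D (13 @ 134); take A (26 @ 250). Capacity used 72/72.
5 item(s) taken whole.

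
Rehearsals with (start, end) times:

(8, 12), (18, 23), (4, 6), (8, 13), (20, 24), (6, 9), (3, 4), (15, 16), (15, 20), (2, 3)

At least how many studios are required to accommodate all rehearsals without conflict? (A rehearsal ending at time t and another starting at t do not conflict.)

3

Events (time:±→running): 2:+→1 3:-→0 3:+→1 4:-→0 4:+→1 6:-→0 6:+→1 8:+→2 8:+→3 … peak 3.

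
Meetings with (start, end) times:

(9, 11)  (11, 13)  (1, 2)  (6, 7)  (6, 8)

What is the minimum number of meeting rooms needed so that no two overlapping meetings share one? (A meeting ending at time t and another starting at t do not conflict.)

Count concurrent intervals with a sweep; the peak is the room count.
starts: [1, 6, 6, 9, 11]
ends:   [2, 7, 8, 11, 13]
s1→1 e2→0 s6→1 s6→2  — peak 2.

2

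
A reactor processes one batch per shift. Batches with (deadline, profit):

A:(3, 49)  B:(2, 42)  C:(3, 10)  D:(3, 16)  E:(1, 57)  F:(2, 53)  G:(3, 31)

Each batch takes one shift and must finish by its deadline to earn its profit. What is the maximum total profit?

159

Sort by profit descending; place each in the latest free slot ≤ its deadline.
Profit order: E=57 F=53 A=49 B=42 G=31 D=16 C=10
Assign: E→slot 1, F→slot 2, A→slot 3, B skipped, G skipped, D skipped, C skipped.
Slots: [1:E] [2:F] [3:A]
Profit = 57 + 53 + 49 = 159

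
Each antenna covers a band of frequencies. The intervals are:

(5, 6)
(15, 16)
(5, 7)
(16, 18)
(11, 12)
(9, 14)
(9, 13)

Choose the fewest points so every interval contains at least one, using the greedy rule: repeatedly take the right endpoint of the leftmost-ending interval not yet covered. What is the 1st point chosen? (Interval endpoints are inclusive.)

Sort by right endpoint; whenever an interval is uncovered, place a point at its right end.
By right end: [5,6]  [5,7]  [11,12]  [9,13]  [9,14]  [15,16]  [16,18]
[5,6] uncovered → point at 6; [11,12] uncovered → point at 12; [15,16] uncovered → point at 16.
Points: 6, 12, 16 (3 total).

6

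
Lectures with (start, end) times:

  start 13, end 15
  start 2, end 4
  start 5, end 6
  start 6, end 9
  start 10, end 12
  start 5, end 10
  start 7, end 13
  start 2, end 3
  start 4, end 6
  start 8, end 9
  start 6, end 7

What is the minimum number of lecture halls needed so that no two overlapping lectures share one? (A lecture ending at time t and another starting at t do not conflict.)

4

starts: [2, 2, 4, 5, 5, 6, 6, 7, 8, 10, 13]
ends:   [3, 4, 6, 6, 7, 9, 9, 10, 12, 13, 15]
s2→1 s2→2 e3→1 e4→0 s4→1 s5→2 s5→3 e6→2 e6→1 s6→2 s6→3 e7→2 s7→3 s8→4  — peak 4.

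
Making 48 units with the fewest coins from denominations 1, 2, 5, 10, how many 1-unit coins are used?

1

48 = 4×10 + 1×5 + 1×2 + 1×1
Count of 1: 1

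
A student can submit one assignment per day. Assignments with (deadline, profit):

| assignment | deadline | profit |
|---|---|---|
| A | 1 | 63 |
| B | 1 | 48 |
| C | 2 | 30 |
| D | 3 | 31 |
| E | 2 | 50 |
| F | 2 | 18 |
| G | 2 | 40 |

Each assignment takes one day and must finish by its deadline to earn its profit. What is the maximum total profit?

144

By profit: A(d1,63), E(d2,50), B(d1,48), G(d2,40), D(d3,31), C(d2,30), F(d2,18)
A→slot 1; E→slot 2; B skipped; G skipped; D→slot 3; C skipped; F skipped.
Profit = 63 + 50 + 31 = 144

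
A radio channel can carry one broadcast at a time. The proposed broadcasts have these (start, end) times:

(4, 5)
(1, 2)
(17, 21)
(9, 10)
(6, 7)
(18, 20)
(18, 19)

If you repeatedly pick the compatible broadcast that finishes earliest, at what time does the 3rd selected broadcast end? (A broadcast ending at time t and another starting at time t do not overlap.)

7

Order by finish time; keep every interval that doesn't clash with the previous kept one.
By end time: (1,2), (4,5), (6,7), (9,10), (18,19), (18,20), (17,21).
Pick (1,2); next start ≥ 2 → (4,5); next start ≥ 5 → (6,7); next start ≥ 7 → (9,10); next start ≥ 10 → (18,19).
Selected: (1,2) (4,5) (6,7) (9,10) (18,19)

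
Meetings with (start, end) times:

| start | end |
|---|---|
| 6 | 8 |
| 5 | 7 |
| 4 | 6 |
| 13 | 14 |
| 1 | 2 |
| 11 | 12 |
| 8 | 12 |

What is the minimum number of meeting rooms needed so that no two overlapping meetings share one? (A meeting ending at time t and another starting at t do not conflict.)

2

Events (time:±→running): 1:+→1 2:-→0 4:+→1 5:+→2 … peak 2.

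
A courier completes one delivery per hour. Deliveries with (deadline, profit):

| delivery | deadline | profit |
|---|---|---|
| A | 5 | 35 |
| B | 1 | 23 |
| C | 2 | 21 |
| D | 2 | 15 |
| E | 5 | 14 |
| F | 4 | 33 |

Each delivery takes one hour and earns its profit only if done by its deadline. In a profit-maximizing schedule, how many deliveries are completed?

5

By profit: A(d5,35), F(d4,33), B(d1,23), C(d2,21), D(d2,15), E(d5,14)
A→slot 5; F→slot 4; B→slot 1; C→slot 2; D skipped; E→slot 3.
5 of 6 scheduled.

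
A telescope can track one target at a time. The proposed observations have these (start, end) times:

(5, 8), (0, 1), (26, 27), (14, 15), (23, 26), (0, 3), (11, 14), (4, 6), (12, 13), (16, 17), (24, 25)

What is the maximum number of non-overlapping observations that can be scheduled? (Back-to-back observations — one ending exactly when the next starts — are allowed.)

7

Greedy by earliest finish: after sorting by end time, pick each interval compatible with the last pick.
By end time: (0,1), (0,3), (4,6), (5,8), (12,13), (11,14), (14,15), (16,17), (24,25), (23,26), (26,27).
Pick (0,1); next start ≥ 1 → (4,6); next start ≥ 6 → (12,13); next start ≥ 13 → (14,15); next start ≥ 15 → (16,17); next start ≥ 17 → (24,25); next start ≥ 25 → (26,27).
Selected 7 observations.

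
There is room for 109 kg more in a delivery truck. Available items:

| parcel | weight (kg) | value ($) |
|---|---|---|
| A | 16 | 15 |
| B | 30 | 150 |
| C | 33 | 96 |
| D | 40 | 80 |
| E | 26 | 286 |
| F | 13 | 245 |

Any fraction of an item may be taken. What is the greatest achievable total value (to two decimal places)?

Sort by value per unit weight and fill in that order.
Order: F (245/13=18.85) > E (286/26=11.00) > B (150/30=5.00) > C (96/33=2.91) > D (80/40=2.00) > A (15/16=0.94)
Fill: take F (13 @ 245) → take E (26 @ 286) → take B (30 @ 150) → take C (33 @ 96) → take 7/40 of D → 14.00; 109/109 used.
Total value = 791.00

791.00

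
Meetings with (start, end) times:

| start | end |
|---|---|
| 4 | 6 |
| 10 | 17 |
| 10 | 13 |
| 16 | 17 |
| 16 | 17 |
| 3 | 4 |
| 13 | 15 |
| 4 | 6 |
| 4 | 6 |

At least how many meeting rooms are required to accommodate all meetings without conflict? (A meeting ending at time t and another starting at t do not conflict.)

Count concurrent intervals with a sweep; the peak is the room count.
Events (time:±→running): 3:+→1 4:-→0 4:+→1 4:+→2 4:+→3 … peak 3.

3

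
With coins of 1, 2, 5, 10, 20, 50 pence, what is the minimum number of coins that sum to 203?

Greedy: take as many of the largest coin as possible, then repeat with the remainder.
203 − 4×50→3 − 1×2→1 − 1×1→0
Total coins = 4 + 1 + 1 = 6

6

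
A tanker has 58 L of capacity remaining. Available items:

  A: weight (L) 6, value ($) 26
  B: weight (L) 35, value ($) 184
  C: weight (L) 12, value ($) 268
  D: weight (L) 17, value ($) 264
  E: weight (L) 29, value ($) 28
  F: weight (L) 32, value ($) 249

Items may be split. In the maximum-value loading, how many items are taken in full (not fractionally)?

2

Greedy by value/weight ratio, highest first.
Ratios (sorted): C 22.33, D 15.53, F 7.78, B 5.26, A 4.33, E 0.97
take C (12 @ 268); take D (17 @ 264); take 29/32 of F → 225.66. Capacity used 58/58.
2 item(s) taken whole; one partial (take 29/32 of F).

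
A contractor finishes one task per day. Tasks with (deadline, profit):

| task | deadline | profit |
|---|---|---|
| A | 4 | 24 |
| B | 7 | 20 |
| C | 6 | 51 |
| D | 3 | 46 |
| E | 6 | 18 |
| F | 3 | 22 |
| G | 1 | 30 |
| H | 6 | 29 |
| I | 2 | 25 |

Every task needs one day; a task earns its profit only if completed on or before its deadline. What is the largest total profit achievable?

Sort by profit descending; place each in the latest free slot ≤ its deadline.
By profit: C(d6,51), D(d3,46), G(d1,30), H(d6,29), I(d2,25), A(d4,24), F(d3,22), B(d7,20), E(d6,18)
C→slot 6; D→slot 3; G→slot 1; H→slot 5; I→slot 2; A→slot 4; F skipped; B→slot 7; E skipped.
Profit = 30 + 25 + 46 + 24 + 29 + 51 + 20 = 225

225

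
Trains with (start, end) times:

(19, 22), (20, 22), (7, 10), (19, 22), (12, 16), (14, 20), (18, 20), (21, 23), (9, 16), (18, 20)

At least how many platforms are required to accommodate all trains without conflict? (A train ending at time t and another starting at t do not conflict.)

5

The answer is the maximum number of intervals overlapping at any instant.
Events (time:±→running): 7:+→1 9:+→2 10:-→1 12:+→2 14:+→3 16:-→2 16:-→1 18:+→2 18:+→3 19:+→4 19:+→5 … peak 5.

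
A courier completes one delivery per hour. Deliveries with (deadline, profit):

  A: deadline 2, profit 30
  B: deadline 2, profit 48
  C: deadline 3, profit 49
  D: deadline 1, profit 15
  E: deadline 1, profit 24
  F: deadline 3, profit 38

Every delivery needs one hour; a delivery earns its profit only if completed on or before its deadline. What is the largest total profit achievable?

Profit order: C=49 B=48 F=38 A=30 E=24 D=15
Assign: C→slot 3, B→slot 2, F→slot 1, A skipped, E skipped, D skipped.
Slots: [1:F] [2:B] [3:C]
Profit = 38 + 48 + 49 = 135

135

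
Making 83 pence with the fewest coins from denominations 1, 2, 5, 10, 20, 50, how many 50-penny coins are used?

1

83 − 1×50→33 − 1×20→13 − 1×10→3 − 1×2→1 − 1×1→0
Count of 50: 1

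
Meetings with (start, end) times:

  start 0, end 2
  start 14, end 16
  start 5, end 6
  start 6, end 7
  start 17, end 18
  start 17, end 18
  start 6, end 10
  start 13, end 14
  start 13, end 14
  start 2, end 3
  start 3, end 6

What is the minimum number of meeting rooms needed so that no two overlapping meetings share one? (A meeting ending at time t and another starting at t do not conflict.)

Count concurrent intervals with a sweep; the peak is the room count.
Events (time:±→running): 0:+→1 2:-→0 2:+→1 3:-→0 3:+→1 5:+→2 … peak 2.

2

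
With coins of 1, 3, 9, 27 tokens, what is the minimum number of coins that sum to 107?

Use the largest denomination that fits, subtract, and repeat.
107 = 3×27 + 2×9 + 2×3 + 2×1
Total coins = 3 + 2 + 2 + 2 = 9

9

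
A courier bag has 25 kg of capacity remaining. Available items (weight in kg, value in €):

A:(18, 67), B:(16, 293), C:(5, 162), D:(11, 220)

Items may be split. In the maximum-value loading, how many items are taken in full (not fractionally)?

2

Ratios (sorted): C 32.40, D 20.00, B 18.31, A 3.72
take C (5 @ 162); take D (11 @ 220); take 9/16 of B → 164.81. Capacity used 25/25.
2 item(s) taken whole; one partial (take 9/16 of B).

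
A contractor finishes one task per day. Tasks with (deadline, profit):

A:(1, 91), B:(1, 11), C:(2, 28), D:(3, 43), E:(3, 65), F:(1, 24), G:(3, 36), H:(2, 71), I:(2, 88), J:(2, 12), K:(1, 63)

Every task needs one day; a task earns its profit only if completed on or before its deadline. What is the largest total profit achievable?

244

Take jobs in profit order; each goes to the latest open slot no later than its deadline.
Profit order: A=91 I=88 H=71 E=65 K=63 D=43 G=36 C=28 F=24 J=12 B=11
Assign: A→slot 1, I→slot 2, H skipped, E→slot 3, K skipped, D skipped, G skipped, C skipped, F skipped, J skipped, B skipped.
Slots: [1:A] [2:I] [3:E]
Profit = 91 + 88 + 65 = 244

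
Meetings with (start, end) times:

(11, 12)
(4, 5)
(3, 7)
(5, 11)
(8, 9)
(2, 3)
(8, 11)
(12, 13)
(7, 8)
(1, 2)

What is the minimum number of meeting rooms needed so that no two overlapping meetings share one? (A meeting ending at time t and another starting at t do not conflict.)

Count concurrent intervals with a sweep; the peak is the room count.
Events (time:±→running): 1:+→1 2:-→0 2:+→1 3:-→0 3:+→1 4:+→2 5:-→1 5:+→2 7:-→1 7:+→2 8:-→1 8:+→2 8:+→3 … peak 3.

3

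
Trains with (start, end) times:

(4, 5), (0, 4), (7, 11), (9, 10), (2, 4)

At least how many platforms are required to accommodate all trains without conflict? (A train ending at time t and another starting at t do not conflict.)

Count concurrent intervals with a sweep; the peak is the room count.
Events (time:±→running): 0:+→1 2:+→2 … peak 2.

2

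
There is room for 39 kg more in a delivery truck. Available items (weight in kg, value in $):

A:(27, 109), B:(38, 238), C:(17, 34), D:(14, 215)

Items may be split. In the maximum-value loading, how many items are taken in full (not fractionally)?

1

Greedy by value/weight ratio, highest first.
Order: D (215/14=15.36) > B (238/38=6.26) > A (109/27=4.04) > C (34/17=2.00)
Fill: take D (14 @ 215) → take 25/38 of B → 156.58; 39/39 used.
1 item(s) taken whole; one partial (take 25/38 of B).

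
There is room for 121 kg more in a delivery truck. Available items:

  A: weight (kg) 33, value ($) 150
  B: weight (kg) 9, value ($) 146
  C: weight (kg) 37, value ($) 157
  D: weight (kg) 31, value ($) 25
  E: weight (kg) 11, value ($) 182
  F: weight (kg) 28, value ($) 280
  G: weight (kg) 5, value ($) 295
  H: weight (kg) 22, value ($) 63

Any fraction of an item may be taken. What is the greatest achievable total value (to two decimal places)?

Sort by value per unit weight and fill in that order.
Ratios (sorted): G 59.00, E 16.55, B 16.22, F 10.00, A 4.55, C 4.24, H 2.86, D 0.81
take G (5 @ 295); take E (11 @ 182); take B (9 @ 146); take F (28 @ 280); take A (33 @ 150); take 35/37 of C → 148.51. Capacity used 121/121.
Total value = 1201.51

1201.51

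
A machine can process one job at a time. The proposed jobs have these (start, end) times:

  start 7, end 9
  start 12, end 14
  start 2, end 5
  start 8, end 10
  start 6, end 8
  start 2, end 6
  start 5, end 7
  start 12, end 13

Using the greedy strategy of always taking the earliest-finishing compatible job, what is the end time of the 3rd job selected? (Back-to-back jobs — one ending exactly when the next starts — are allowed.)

9

Sort by end time and greedily take each interval whose start is ≥ the last chosen end.
Sorted by end: (2,5)  (2,6)  (5,7)  (6,8)  (7,9)  (8,10)  (12,13)  (12,14)
take (2,5); skip (2,6); take (5,7); take (7,9); take (12,13).
Selected: (2,5) (5,7) (7,9) (12,13)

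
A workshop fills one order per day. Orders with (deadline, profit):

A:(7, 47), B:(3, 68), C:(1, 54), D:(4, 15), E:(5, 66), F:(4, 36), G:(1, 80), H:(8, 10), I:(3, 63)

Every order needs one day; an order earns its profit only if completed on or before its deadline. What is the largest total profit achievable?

Sort by profit descending; place each in the latest free slot ≤ its deadline.
By profit: G(d1,80), B(d3,68), E(d5,66), I(d3,63), C(d1,54), A(d7,47), F(d4,36), D(d4,15), H(d8,10)
G→slot 1; B→slot 3; E→slot 5; I→slot 2; C skipped; A→slot 7; F→slot 4; D skipped; H→slot 8.
Profit = 80 + 63 + 68 + 36 + 66 + 47 + 10 = 370

370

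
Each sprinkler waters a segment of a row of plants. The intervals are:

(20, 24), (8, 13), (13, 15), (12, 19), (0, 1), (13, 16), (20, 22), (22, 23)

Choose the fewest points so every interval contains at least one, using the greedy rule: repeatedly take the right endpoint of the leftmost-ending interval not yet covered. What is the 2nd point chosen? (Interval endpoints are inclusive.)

Process intervals by earliest right end; each time one isn't hit yet, stab at its right endpoint.
By right end: [0,1]  [8,13]  [13,15]  [13,16]  [12,19]  [20,22]  [22,23]  [20,24]
[0,1] uncovered → point at 1; [8,13] uncovered → point at 13; [20,22] uncovered → point at 22.
Points: 1, 13, 22 (3 total).

13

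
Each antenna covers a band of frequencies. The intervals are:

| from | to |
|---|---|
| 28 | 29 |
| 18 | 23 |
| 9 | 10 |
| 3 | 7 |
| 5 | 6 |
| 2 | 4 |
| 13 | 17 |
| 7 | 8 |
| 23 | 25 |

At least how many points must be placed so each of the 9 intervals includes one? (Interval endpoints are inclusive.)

Process intervals by earliest right end; each time one isn't hit yet, stab at its right endpoint.
By right end: [2,4]  [5,6]  [3,7]  [7,8]  [9,10]  [13,17]  [18,23]  [23,25]  [28,29]
[2,4] uncovered → point at 4; [5,6] uncovered → point at 6; [7,8] uncovered → point at 8; [9,10] uncovered → point at 10; [13,17] uncovered → point at 17; [18,23] uncovered → point at 23; [28,29] uncovered → point at 29.
Points: 4, 6, 8, 10, 17, 23, 29 (7 total).

7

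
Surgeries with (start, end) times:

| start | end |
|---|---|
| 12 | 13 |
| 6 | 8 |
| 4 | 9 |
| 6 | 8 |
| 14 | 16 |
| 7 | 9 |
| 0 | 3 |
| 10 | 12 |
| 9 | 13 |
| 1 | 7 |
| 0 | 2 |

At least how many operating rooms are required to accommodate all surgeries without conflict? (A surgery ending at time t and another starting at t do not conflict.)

4

Count concurrent intervals with a sweep; the peak is the room count.
Events (time:±→running): 0:+→1 0:+→2 1:+→3 2:-→2 3:-→1 4:+→2 6:+→3 6:+→4 … peak 4.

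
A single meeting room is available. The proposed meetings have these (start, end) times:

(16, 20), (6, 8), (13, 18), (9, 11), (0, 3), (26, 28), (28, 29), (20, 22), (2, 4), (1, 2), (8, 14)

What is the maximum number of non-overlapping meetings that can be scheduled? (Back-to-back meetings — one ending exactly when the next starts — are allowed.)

Sorted by end: (1,2)  (0,3)  (2,4)  (6,8)  (9,11)  (8,14)  (13,18)  (16,20)  (20,22)  (26,28)  (28,29)
take (1,2); take (2,4); take (6,8); take (9,11); skip (8,14); take (13,18); skip (16,20); take (20,22); take (26,28); take (28,29).
Selected 8 meetings.

8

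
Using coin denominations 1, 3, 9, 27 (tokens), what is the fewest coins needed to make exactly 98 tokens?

8

98 = 3×27 + 1×9 + 2×3 + 2×1
Total coins = 3 + 1 + 2 + 2 = 8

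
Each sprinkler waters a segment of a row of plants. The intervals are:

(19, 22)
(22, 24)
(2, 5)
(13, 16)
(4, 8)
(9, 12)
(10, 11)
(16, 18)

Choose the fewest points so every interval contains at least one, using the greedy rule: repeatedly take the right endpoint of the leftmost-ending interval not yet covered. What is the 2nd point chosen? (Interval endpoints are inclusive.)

Sort by right endpoint; whenever an interval is uncovered, place a point at its right end.
By right end: [2,5]  [4,8]  [10,11]  [9,12]  [13,16]  [16,18]  [19,22]  [22,24]
[2,5] uncovered → point at 5; [10,11] uncovered → point at 11; [13,16] uncovered → point at 16; [19,22] uncovered → point at 22.
Points: 5, 11, 16, 22 (4 total).

11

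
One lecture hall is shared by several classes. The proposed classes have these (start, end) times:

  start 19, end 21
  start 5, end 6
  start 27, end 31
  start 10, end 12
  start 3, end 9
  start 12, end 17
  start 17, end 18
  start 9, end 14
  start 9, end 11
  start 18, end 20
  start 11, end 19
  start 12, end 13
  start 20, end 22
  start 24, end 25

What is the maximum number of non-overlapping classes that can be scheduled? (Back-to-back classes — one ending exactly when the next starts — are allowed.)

Greedy by earliest finish: after sorting by end time, pick each interval compatible with the last pick.
Sorted by end: (5,6)  (3,9)  (9,11)  (10,12)  (12,13)  (9,14)  (12,17)  (17,18)  (11,19)  (18,20)  (19,21)  (20,22)  (24,25)  (27,31)
take (5,6); skip (3,9); take (9,11); take (12,13); take (17,18); skip (11,19); take (18,20); take (20,22); take (24,25); take (27,31).
Selected 8 classes.

8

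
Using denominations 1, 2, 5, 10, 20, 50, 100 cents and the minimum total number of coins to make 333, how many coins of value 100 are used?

3

Use the largest denomination that fits, subtract, and repeat.
333 − 3×100→33 − 1×20→13 − 1×10→3 − 1×2→1 − 1×1→0
Count of 100: 3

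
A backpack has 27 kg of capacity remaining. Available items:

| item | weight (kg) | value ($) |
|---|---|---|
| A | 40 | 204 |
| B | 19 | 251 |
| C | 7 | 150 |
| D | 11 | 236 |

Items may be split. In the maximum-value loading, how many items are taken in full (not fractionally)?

Ratios (sorted): D 21.45, C 21.43, B 13.21, A 5.10
take D (11 @ 236); take C (7 @ 150); take 9/19 of B → 118.89. Capacity used 27/27.
2 item(s) taken whole; one partial (take 9/19 of B).

2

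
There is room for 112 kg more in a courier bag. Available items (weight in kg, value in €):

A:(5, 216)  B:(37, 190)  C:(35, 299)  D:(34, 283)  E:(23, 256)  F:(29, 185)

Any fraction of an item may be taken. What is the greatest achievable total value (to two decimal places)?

1149.69

Sort by value per unit weight and fill in that order.
Ratios (sorted): A 43.20, E 11.13, C 8.54, D 8.32, F 6.38, B 5.14
take A (5 @ 216); take E (23 @ 256); take C (35 @ 299); take D (34 @ 283); take 15/29 of F → 95.69. Capacity used 112/112.
Total value = 1149.69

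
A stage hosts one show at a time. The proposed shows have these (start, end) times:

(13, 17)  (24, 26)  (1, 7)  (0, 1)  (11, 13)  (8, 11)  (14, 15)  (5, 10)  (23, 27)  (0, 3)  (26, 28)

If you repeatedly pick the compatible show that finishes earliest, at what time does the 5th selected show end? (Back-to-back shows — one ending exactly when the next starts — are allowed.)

Sorted by end: (0,1)  (0,3)  (1,7)  (5,10)  (8,11)  (11,13)  (14,15)  (13,17)  (24,26)  (23,27)  (26,28)
take (0,1); take (1,7); take (8,11); take (11,13); take (14,15); take (24,26); take (26,28).
Selected: (0,1) (1,7) (8,11) (11,13) (14,15) (24,26) (26,28)

15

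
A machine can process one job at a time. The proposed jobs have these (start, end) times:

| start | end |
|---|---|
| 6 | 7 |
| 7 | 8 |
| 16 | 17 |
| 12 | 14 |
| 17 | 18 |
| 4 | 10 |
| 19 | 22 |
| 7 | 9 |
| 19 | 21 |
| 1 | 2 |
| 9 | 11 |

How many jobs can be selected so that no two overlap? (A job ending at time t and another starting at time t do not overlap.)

By end time: (1,2), (6,7), (7,8), (7,9), (4,10), (9,11), (12,14), (16,17), (17,18), (19,21), (19,22).
Pick (1,2); next start ≥ 2 → (6,7); next start ≥ 7 → (7,8); next start ≥ 8 → (9,11); next start ≥ 11 → (12,14); next start ≥ 14 → (16,17); next start ≥ 17 → (17,18); next start ≥ 18 → (19,21).
Selected 8 jobs.

8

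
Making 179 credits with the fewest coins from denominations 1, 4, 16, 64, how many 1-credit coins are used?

Greedy: take as many of the largest coin as possible, then repeat with the remainder.
179 = 2×64 + 3×16 + 3×1
Count of 1: 3

3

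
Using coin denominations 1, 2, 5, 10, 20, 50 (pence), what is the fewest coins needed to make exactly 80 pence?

Use the largest denomination that fits, subtract, and repeat.
80 − 1×50→30 − 1×20→10 − 1×10→0
Total coins = 1 + 1 + 1 = 3

3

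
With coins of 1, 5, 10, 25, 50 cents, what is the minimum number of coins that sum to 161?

Greedy: take as many of the largest coin as possible, then repeat with the remainder.
161 = 3×50 + 1×10 + 1×1
Total coins = 3 + 1 + 1 = 5

5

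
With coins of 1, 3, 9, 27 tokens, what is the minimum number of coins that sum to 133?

9

133 − 4×27→25 − 2×9→7 − 2×3→1 − 1×1→0
Total coins = 4 + 2 + 2 + 1 = 9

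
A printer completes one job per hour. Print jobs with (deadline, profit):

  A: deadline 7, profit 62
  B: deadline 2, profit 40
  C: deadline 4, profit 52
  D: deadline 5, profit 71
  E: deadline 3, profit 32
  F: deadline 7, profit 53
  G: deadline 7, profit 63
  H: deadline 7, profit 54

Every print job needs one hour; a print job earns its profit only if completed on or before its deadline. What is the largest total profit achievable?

395

Sort by profit descending; place each in the latest free slot ≤ its deadline.
Profit order: D=71 G=63 A=62 H=54 F=53 C=52 B=40 E=32
Assign: D→slot 5, G→slot 7, A→slot 6, H→slot 4, F→slot 3, C→slot 2, B→slot 1, E skipped.
Slots: [1:B] [2:C] [3:F] [4:H] [5:D] [6:A] [7:G]
Profit = 40 + 52 + 53 + 54 + 71 + 62 + 63 = 395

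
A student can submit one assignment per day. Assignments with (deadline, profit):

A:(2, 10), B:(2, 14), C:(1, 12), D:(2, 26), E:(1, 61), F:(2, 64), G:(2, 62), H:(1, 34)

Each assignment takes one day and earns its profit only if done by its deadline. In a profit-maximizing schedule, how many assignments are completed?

Profit order: F=64 G=62 E=61 H=34 D=26 B=14 C=12 A=10
Assign: F→slot 2, G→slot 1, E skipped, H skipped, D skipped, B skipped, C skipped, A skipped.
Slots: [1:G] [2:F]
2 of 8 scheduled.

2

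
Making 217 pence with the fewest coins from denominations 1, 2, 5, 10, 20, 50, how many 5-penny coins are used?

217 − 4×50→17 − 1×10→7 − 1×5→2 − 1×2→0
Count of 5: 1

1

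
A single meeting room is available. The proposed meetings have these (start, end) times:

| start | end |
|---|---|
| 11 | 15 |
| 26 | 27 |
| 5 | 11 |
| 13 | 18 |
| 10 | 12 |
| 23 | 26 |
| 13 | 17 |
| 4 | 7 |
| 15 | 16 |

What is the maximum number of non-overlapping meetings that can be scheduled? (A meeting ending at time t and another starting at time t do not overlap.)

By end time: (4,7), (5,11), (10,12), (11,15), (15,16), (13,17), (13,18), (23,26), (26,27).
Pick (4,7); next start ≥ 7 → (10,12); next start ≥ 12 → (15,16); next start ≥ 16 → (23,26); next start ≥ 26 → (26,27).
Selected 5 meetings.

5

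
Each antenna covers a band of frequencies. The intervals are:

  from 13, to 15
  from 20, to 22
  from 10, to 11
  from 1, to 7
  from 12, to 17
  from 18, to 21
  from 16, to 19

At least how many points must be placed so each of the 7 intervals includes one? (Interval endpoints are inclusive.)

5

Sort by right endpoint; whenever an interval is uncovered, place a point at its right end.
Sorted: [1,7] [10,11] [13,15] [12,17] [16,19] [18,21] [20,22]
{[1,7]} hit by 7; {[10,11]} hit by 11; {[13,15],[12,17]} hit by 15; {[16,19],[18,21]} hit by 19; {[20,22]} hit by 22.
Points: 7, 11, 15, 19, 22 (5 total).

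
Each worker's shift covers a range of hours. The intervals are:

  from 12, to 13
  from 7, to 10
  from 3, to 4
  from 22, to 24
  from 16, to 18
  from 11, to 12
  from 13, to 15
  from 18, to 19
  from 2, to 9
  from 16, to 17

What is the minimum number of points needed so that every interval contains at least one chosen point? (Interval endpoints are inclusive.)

7

Sorted: [3,4] [2,9] [7,10] [11,12] [12,13] [13,15] [16,17] [16,18] [18,19] [22,24]
{[3,4],[2,9]} hit by 4; {[7,10]} hit by 10; {[11,12],[12,13]} hit by 12; {[13,15]} hit by 15; {[16,17],[16,18]} hit by 17; {[18,19]} hit by 19; {[22,24]} hit by 24.
Points: 4, 10, 12, 15, 17, 19, 24 (7 total).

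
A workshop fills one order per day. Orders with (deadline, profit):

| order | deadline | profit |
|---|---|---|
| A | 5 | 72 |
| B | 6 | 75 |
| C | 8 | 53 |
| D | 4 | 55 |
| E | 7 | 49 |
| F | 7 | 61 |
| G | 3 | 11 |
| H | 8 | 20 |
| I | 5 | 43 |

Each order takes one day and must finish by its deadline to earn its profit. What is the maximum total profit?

428

By profit: B(d6,75), A(d5,72), F(d7,61), D(d4,55), C(d8,53), E(d7,49), I(d5,43), H(d8,20), G(d3,11)
B→slot 6; A→slot 5; F→slot 7; D→slot 4; C→slot 8; E→slot 3; I→slot 2; H→slot 1; G skipped.
Profit = 20 + 43 + 49 + 55 + 72 + 75 + 61 + 53 = 428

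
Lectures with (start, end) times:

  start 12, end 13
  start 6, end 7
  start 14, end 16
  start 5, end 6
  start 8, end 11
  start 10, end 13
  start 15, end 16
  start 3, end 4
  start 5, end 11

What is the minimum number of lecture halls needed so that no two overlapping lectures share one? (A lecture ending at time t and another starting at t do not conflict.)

3

The answer is the maximum number of intervals overlapping at any instant.
starts: [3, 5, 5, 6, 8, 10, 12, 14, 15]
ends:   [4, 6, 7, 11, 11, 13, 13, 16, 16]
s3→1 e4→0 s5→1 s5→2 e6→1 s6→2 e7→1 s8→2 s10→3  — peak 3.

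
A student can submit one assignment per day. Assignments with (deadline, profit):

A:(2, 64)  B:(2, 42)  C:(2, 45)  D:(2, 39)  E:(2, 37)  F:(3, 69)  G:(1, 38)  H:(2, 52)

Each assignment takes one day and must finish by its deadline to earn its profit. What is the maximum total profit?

By profit: F(d3,69), A(d2,64), H(d2,52), C(d2,45), B(d2,42), D(d2,39), G(d1,38), E(d2,37)
F→slot 3; A→slot 2; H→slot 1; C skipped; B skipped; D skipped; G skipped; E skipped.
Profit = 52 + 64 + 69 = 185

185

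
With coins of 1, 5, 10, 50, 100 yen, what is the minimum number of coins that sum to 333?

9

333 = 3×100 + 3×10 + 3×1
Total coins = 3 + 3 + 3 = 9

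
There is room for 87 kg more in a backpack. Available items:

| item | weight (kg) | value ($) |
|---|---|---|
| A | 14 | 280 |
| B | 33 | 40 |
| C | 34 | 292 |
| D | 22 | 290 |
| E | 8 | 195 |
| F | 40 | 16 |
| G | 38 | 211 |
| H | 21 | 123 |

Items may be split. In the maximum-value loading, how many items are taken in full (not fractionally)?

Sort by value per unit weight and fill in that order.
Order: E (195/8=24.38) > A (280/14=20.00) > D (290/22=13.18) > C (292/34=8.59) > H (123/21=5.86) > G (211/38=5.55) > B (40/33=1.21) > F (16/40=0.40)
Fill: take E (8 @ 195) → take A (14 @ 280) → take D (22 @ 290) → take C (34 @ 292) → take 9/21 of H → 52.71; 87/87 used.
4 item(s) taken whole; one partial (take 9/21 of H).

4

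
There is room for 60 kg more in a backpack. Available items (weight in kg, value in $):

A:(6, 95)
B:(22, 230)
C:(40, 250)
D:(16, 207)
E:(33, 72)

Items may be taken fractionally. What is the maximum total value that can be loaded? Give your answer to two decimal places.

632.00

Order: A (95/6=15.83) > D (207/16=12.94) > B (230/22=10.45) > C (250/40=6.25) > E (72/33=2.18)
Fill: take A (6 @ 95) → take D (16 @ 207) → take B (22 @ 230) → take 16/40 of C → 100.00; 60/60 used.
Total value = 632.00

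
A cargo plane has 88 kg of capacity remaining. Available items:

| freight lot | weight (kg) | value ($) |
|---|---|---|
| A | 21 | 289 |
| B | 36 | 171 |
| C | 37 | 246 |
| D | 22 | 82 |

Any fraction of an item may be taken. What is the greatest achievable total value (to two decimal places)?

Sort by value per unit weight and fill in that order.
Ratios (sorted): A 13.76, C 6.65, B 4.75, D 3.73
take A (21 @ 289); take C (37 @ 246); take 30/36 of B → 142.50. Capacity used 88/88.
Total value = 677.50

677.50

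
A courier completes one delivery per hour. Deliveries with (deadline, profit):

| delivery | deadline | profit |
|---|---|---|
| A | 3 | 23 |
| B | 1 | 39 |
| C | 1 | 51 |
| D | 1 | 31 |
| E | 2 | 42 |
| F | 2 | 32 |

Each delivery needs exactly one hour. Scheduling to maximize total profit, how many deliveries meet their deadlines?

3

Take jobs in profit order; each goes to the latest open slot no later than its deadline.
By profit: C(d1,51), E(d2,42), B(d1,39), F(d2,32), D(d1,31), A(d3,23)
C→slot 1; E→slot 2; B skipped; F skipped; D skipped; A→slot 3.
3 of 6 scheduled.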